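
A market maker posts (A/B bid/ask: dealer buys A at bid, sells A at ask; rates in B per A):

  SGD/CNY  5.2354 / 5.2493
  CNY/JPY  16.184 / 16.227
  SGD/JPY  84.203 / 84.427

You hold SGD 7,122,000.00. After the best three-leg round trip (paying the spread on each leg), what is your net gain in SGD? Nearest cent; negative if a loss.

Net profit: SGD 25,535.98

Best loop SGD → CNY → JPY → SGD:
SGD 7,122,000.00 × 5.2354 (sell SGD at bid) = CNY 37,286,518.80
CNY 37,286,518.80 × 16.184 (sell CNY at bid) = JPY 603,445,020
JPY 603,445,020 ÷ 84.427 (buy SGD at ask) = SGD 7,147,535.98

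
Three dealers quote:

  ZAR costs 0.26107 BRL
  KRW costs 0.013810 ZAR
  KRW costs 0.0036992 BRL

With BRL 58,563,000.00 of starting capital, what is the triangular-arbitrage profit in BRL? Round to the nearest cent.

Profit: BRL 1,523,994.40

Profitable loop is BRL → ZAR → KRW → BRL:
BRL 58,563,000.00 ÷ 0.26107 = ZAR 224,319,148.12
ZAR 224,319,148.12 ÷ 0.013810 = KRW 16,243,240,269
KRW 16,243,240,269 × 0.0036992 = BRL 60,086,994.40
Profit = BRL 60,086,994.40 − BRL 58,563,000.00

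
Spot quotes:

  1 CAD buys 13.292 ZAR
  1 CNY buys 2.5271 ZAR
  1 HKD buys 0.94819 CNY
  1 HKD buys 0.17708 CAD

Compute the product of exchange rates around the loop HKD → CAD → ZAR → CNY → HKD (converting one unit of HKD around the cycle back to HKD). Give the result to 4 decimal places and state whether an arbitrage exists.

0.9823 (arbitrage exists)

Around HKD → CAD → ZAR → CNY → HKD: 1 × 0.17708 × 13.292 ÷ 2.5271 ÷ 0.94819 = 0.982295
Product < 1; profitable direction is HKD → CNY → ZAR → CAD → HKD.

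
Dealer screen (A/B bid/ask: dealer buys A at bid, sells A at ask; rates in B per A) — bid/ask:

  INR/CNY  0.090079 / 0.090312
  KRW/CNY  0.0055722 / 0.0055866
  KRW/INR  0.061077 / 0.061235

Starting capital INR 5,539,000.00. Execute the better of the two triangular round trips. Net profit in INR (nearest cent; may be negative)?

Best loop INR → KRW → CNY → INR:
INR 5,539,000.00 ÷ 0.061235 (buy KRW at ask) = KRW 90,454,805
KRW 90,454,805 × 0.0055722 (sell KRW at bid) = CNY 504,032.27
CNY 504,032.27 ÷ 0.090312 (buy INR at ask) = INR 5,581,011.00

Net profit: INR 42,011.00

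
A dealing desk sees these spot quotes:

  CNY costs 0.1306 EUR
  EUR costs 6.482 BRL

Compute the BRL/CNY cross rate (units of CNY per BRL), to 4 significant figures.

1 BRL ÷ 6.482 = 0.154273 EUR
0.154273 EUR ÷ 0.1306 = 1.18127 CNY

BRL/CNY = 1.181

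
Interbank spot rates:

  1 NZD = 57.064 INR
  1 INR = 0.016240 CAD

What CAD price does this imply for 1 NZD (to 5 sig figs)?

1 NZD × 57.064 = 57.064 INR
57.064 INR × 0.016240 = 0.926719 CAD

NZD/CAD = 0.92672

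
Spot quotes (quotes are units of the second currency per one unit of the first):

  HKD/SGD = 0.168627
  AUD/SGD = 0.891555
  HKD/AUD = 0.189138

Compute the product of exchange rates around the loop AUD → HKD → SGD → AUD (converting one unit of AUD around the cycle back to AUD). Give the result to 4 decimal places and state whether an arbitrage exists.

Around AUD → HKD → SGD → AUD: 1 ÷ 0.189138 × 0.168627 ÷ 0.891555 = 1.000000
Product ≈ 1 (deviation 0.000%, within rounding noise).

1.0000 (no arbitrage)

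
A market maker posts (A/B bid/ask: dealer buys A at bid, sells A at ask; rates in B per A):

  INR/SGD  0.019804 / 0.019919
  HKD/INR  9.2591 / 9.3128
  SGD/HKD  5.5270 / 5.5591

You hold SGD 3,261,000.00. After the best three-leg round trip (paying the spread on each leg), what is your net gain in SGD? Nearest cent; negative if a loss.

Net profit: SGD 43,927.64

Best loop SGD → HKD → INR → SGD:
SGD 3,261,000.00 × 5.5270 (sell SGD at bid) = HKD 18,023,547.00
HKD 18,023,547.00 × 9.2591 (sell HKD at bid) = INR 166,881,824.03
INR 166,881,824.03 × 0.019804 (sell INR at bid) = SGD 3,304,927.64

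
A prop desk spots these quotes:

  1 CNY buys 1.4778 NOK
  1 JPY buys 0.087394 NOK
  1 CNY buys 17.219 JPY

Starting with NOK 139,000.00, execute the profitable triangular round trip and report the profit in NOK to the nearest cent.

Profit: NOK 2,543.09

Profitable loop is NOK → CNY → JPY → NOK:
NOK 139,000.00 ÷ 1.4778 = CNY 94,058.74
CNY 94,058.74 × 17.219 = JPY 1,619,597
JPY 1,619,597 × 0.087394 = NOK 141,543.09
Profit = NOK 141,543.09 − NOK 139,000.00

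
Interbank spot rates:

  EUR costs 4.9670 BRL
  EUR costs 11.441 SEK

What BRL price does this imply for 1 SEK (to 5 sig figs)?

1 SEK ÷ 11.441 = 0.0874049 EUR
0.0874049 EUR × 4.9670 = 0.43414 BRL

SEK/BRL = 0.43414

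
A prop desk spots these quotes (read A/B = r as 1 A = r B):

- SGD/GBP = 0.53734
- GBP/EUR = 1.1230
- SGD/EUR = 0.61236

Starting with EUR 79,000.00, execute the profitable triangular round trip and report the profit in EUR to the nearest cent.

Profitable loop is EUR → GBP → SGD → EUR:
EUR 79,000.00 ÷ 1.1230 = GBP 70,347.28
GBP 70,347.28 ÷ 0.53734 = SGD 130,917.64
SGD 130,917.64 × 0.61236 = EUR 80,168.73
Profit = EUR 80,168.73 − EUR 79,000.00

Profit: EUR 1,168.73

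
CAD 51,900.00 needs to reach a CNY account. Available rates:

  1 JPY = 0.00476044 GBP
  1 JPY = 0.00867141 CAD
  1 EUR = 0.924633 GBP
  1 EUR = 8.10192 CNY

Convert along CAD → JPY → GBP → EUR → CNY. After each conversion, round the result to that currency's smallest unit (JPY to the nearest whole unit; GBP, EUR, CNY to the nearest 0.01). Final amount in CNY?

CNY 249,656.78

CAD 51,900.00 ÷ 0.00867141 = JPY 5,985,186
JPY 5,985,186 × 0.00476044 = GBP 28,492.12
GBP 28,492.12 ÷ 0.924633 = EUR 30,814.52
EUR 30,814.52 × 8.10192 = CNY 249,656.78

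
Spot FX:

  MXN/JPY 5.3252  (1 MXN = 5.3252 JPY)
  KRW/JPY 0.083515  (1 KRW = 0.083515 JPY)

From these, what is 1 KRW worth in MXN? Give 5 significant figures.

1 KRW × 0.083515 = 0.083515 JPY
0.083515 JPY ÷ 5.3252 = 0.015683 MXN

KRW/MXN = 0.015683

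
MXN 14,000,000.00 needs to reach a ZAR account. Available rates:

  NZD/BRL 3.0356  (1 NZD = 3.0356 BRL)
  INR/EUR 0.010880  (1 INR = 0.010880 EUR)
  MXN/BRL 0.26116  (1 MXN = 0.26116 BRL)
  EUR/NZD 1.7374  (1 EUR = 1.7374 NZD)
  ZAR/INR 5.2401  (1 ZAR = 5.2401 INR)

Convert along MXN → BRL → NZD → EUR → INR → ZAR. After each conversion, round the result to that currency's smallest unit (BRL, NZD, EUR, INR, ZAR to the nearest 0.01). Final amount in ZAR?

ZAR 12,159,672.14

MXN 14,000,000.00 × 0.26116 = BRL 3,656,240.00
BRL 3,656,240.00 ÷ 3.0356 = NZD 1,204,453.81
NZD 1,204,453.81 ÷ 1.7374 = EUR 693,250.73
EUR 693,250.73 ÷ 0.010880 = INR 63,717,897.98
INR 63,717,897.98 ÷ 5.2401 = ZAR 12,159,672.14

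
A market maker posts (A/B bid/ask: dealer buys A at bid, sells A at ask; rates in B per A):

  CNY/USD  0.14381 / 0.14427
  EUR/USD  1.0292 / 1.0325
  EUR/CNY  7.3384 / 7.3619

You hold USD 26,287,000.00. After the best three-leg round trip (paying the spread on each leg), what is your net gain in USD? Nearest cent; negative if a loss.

Best loop USD → EUR → CNY → USD:
USD 26,287,000.00 ÷ 1.0325 (buy EUR at ask) = EUR 25,459,564.16
EUR 25,459,564.16 × 7.3384 (sell EUR at bid) = CNY 186,832,465.67
CNY 186,832,465.67 × 0.14381 (sell CNY at bid) = USD 26,868,376.89

Net profit: USD 581,376.89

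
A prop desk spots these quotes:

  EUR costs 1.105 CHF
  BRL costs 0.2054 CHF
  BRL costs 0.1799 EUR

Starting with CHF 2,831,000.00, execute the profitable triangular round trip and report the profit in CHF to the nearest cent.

Profitable loop is CHF → EUR → BRL → CHF:
CHF 2,831,000.00 ÷ 1.105 = EUR 2,561,990.95
EUR 2,561,990.95 ÷ 0.1799 = BRL 14,241,194.83
BRL 14,241,194.83 × 0.2054 = CHF 2,925,141.42
Profit = CHF 2,925,141.42 − CHF 2,831,000.00

Profit: CHF 94,141.42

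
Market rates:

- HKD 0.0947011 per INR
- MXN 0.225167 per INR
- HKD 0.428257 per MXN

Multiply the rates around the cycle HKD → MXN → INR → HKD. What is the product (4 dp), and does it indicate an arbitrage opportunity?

0.9821 (arbitrage exists)

Around HKD → MXN → INR → HKD: 1 ÷ 0.428257 ÷ 0.225167 × 0.0947011 = 0.982078
Product < 1; profitable direction is HKD → INR → MXN → HKD.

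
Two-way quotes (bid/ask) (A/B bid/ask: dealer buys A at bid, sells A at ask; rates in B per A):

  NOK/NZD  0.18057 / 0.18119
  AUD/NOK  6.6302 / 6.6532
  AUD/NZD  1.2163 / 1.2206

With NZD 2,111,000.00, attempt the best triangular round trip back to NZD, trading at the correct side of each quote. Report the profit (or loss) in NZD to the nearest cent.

Net profit: NZD 18,924.14

Best loop NZD → NOK → AUD → NZD:
NZD 2,111,000.00 ÷ 0.18119 (buy NOK at ask) = NOK 11,650,753.35
NOK 11,650,753.35 ÷ 6.6532 (buy AUD at ask) = AUD 1,751,150.33
AUD 1,751,150.33 × 1.2163 (sell AUD at bid) = NZD 2,129,924.14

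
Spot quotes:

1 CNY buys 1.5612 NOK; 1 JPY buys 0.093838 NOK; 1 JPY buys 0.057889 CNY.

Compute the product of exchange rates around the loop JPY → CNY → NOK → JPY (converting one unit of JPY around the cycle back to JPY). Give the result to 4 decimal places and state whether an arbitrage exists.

Around JPY → CNY → NOK → JPY: 1 × 0.057889 × 1.5612 ÷ 0.093838 = 0.963110
Product < 1; profitable direction is JPY → NOK → CNY → JPY.

0.9631 (arbitrage exists)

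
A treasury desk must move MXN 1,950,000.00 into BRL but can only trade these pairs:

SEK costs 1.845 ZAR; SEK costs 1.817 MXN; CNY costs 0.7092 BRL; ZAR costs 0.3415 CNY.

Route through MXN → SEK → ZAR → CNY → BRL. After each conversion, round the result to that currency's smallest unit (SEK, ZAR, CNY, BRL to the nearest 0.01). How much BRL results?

BRL 479,551.76

MXN 1,950,000.00 ÷ 1.817 = SEK 1,073,197.58
SEK 1,073,197.58 × 1.845 = ZAR 1,980,049.54
ZAR 1,980,049.54 × 0.3415 = CNY 676,186.92
CNY 676,186.92 × 0.7092 = BRL 479,551.76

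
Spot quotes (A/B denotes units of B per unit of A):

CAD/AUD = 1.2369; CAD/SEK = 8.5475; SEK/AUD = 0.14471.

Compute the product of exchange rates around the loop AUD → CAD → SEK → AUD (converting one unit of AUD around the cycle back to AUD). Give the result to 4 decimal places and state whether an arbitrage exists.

Around AUD → CAD → SEK → AUD: 1 ÷ 1.2369 × 8.5475 × 0.14471 = 1.000007
Product ≈ 1 (deviation 0.001%, within rounding noise).

1.0000 (no arbitrage)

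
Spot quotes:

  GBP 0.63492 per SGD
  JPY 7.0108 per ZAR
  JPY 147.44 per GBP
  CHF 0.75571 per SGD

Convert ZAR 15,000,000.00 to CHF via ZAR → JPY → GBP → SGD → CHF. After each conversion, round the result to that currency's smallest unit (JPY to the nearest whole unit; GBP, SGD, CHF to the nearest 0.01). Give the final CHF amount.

ZAR 15,000,000.00 × 7.0108 = JPY 105,162,000
JPY 105,162,000 ÷ 147.44 = GBP 713,252.85
GBP 713,252.85 ÷ 0.63492 = SGD 1,123,374.36
SGD 1,123,374.36 × 0.75571 = CHF 848,945.24

CHF 848,945.24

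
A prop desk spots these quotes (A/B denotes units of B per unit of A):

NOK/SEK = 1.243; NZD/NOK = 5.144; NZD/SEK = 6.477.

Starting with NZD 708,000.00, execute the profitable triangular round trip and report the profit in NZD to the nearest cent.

Profitable loop is NZD → SEK → NOK → NZD:
NZD 708,000.00 × 6.477 = SEK 4,585,716.00
SEK 4,585,716.00 ÷ 1.243 = NOK 3,689,232.50
NOK 3,689,232.50 ÷ 5.144 = NZD 717,191.39
Profit = NZD 717,191.39 − NZD 708,000.00

Profit: NZD 9,191.39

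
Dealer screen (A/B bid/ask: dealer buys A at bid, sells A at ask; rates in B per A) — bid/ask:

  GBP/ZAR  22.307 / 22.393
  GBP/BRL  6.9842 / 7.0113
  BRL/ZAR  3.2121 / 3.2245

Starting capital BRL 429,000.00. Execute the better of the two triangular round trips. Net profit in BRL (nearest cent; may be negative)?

Net profit: BRL 784.49

Best loop BRL → ZAR → GBP → BRL:
BRL 429,000.00 × 3.2121 (sell BRL at bid) = ZAR 1,377,990.90
ZAR 1,377,990.90 ÷ 22.393 (buy GBP at ask) = GBP 61,536.68
GBP 61,536.68 × 6.9842 (sell GBP at bid) = BRL 429,784.49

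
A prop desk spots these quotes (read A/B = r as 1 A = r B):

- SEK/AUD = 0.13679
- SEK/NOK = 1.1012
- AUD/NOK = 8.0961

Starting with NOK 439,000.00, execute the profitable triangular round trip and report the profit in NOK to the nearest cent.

Profitable loop is NOK → SEK → AUD → NOK:
NOK 439,000.00 ÷ 1.1012 = SEK 398,656.01
SEK 398,656.01 × 0.13679 = AUD 54,532.16
AUD 54,532.16 × 8.0961 = NOK 441,497.79
Profit = NOK 441,497.79 − NOK 439,000.00

Profit: NOK 2,497.79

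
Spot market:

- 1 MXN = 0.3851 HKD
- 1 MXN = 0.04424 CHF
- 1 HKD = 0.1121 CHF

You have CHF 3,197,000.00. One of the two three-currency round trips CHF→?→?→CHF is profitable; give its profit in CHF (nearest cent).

Profit: CHF 79,261.99

Profitable loop is CHF → HKD → MXN → CHF:
CHF 3,197,000.00 ÷ 0.1121 = HKD 28,519,179.30
HKD 28,519,179.30 ÷ 0.3851 = MXN 74,056,554.93
MXN 74,056,554.93 × 0.04424 = CHF 3,276,261.99
Profit = CHF 3,276,261.99 − CHF 3,197,000.00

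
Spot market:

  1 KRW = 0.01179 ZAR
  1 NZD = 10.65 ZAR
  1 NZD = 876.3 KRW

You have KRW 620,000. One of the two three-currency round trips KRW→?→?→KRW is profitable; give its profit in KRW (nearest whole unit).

Profitable loop is KRW → NZD → ZAR → KRW:
KRW 620,000 ÷ 876.3 = NZD 707.52
NZD 707.52 × 10.65 = ZAR 7,535.09
ZAR 7,535.09 ÷ 0.01179 = KRW 639,109
Profit = KRW 639,109 − KRW 620,000

Profit: KRW 19,109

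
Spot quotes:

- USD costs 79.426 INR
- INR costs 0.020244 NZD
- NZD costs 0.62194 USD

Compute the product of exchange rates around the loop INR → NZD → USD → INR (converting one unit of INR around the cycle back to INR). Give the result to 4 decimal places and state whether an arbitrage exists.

1.0000 (no arbitrage)

Around INR → NZD → USD → INR: 1 × 0.020244 × 0.62194 × 79.426 = 1.000017
Product ≈ 1 (deviation 0.002%, within rounding noise).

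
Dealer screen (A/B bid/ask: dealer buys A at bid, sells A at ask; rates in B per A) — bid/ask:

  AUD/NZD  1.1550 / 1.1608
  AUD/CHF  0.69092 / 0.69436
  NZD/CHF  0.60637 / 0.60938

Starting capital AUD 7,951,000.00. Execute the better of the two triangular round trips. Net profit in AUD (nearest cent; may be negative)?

Net profit: AUD 68,674.65

Best loop AUD → NZD → CHF → AUD:
AUD 7,951,000.00 × 1.1550 (sell AUD at bid) = NZD 9,183,405.00
NZD 9,183,405.00 × 0.60637 (sell NZD at bid) = CHF 5,568,541.29
CHF 5,568,541.29 ÷ 0.69436 (buy AUD at ask) = AUD 8,019,674.65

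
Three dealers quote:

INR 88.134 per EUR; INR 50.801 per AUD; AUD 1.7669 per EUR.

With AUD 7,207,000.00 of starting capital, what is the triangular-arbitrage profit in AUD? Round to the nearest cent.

Profit: AUD 132,986.70

Profitable loop is AUD → INR → EUR → AUD:
AUD 7,207,000.00 × 50.801 = INR 366,122,807.00
INR 366,122,807.00 ÷ 88.134 = EUR 4,154,160.79
EUR 4,154,160.79 × 1.7669 = AUD 7,339,986.70
Profit = AUD 7,339,986.70 − AUD 7,207,000.00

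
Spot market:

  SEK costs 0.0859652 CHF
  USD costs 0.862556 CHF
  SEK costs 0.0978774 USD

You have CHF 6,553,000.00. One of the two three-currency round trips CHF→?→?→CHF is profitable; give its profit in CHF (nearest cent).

Profit: CHF 119,569.73

Profitable loop is CHF → USD → SEK → CHF:
CHF 6,553,000.00 ÷ 0.862556 = USD 7,597,187.89
USD 7,597,187.89 ÷ 0.0978774 = SEK 77,619,428.93
SEK 77,619,428.93 × 0.0859652 = CHF 6,672,569.73
Profit = CHF 6,672,569.73 − CHF 6,553,000.00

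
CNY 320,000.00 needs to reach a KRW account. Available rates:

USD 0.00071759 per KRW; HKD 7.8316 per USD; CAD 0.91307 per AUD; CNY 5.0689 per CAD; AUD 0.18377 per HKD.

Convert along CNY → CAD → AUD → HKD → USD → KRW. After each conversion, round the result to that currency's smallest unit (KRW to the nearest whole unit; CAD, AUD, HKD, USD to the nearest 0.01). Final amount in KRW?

KRW 66,946,933

CNY 320,000.00 ÷ 5.0689 = CAD 63,130.07
CAD 63,130.07 ÷ 0.91307 = AUD 69,140.45
AUD 69,140.45 ÷ 0.18377 = HKD 376,233.61
HKD 376,233.61 ÷ 7.8316 = USD 48,040.45
USD 48,040.45 ÷ 0.00071759 = KRW 66,946,933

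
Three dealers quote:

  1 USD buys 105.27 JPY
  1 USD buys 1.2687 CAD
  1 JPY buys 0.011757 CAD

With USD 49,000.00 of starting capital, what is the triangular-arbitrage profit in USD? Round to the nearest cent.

Profit: USD 1,228.92

Profitable loop is USD → CAD → JPY → USD:
USD 49,000.00 × 1.2687 = CAD 62,166.30
CAD 62,166.30 ÷ 0.011757 = JPY 5,287,599
JPY 5,287,599 ÷ 105.27 = USD 50,228.92
Profit = USD 50,228.92 − USD 49,000.00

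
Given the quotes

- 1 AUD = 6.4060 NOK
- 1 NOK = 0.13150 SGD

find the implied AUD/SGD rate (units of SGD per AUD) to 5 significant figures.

1 AUD × 6.4060 = 6.406 NOK
6.406 NOK × 0.13150 = 0.842389 SGD

AUD/SGD = 0.84239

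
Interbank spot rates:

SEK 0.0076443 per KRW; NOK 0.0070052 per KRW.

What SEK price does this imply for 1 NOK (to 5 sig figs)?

NOK/SEK = 1.0912

1 NOK ÷ 0.0070052 = 142.751 KRW
142.751 KRW × 0.0076443 = 1.09123 SEK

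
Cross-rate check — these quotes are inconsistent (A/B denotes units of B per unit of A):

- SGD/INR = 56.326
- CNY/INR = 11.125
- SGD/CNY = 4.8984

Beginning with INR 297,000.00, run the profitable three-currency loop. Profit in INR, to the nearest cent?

Profit: INR 9,980.72

Profitable loop is INR → CNY → SGD → INR:
INR 297,000.00 ÷ 11.125 = CNY 26,696.63
CNY 26,696.63 ÷ 4.8984 = SGD 5,450.07
SGD 5,450.07 × 56.326 = INR 306,980.72
Profit = INR 306,980.72 − INR 297,000.00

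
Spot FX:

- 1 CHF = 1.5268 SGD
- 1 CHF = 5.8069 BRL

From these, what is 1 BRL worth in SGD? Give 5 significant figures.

BRL/SGD = 0.26293

1 BRL ÷ 5.8069 = 0.172209 CHF
0.172209 CHF × 1.5268 = 0.262929 SGD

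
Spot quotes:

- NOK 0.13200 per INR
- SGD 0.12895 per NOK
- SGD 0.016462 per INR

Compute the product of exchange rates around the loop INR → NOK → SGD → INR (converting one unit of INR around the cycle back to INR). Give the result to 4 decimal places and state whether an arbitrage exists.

1.0340 (arbitrage exists)

Around INR → NOK → SGD → INR: 1 × 0.13200 × 0.12895 ÷ 0.016462 = 1.033981
Product > 1; profitable direction is INR → NOK → SGD → INR.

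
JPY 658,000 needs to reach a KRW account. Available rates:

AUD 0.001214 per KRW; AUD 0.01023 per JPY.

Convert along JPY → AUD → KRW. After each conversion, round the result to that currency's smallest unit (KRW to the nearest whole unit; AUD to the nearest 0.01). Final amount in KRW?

KRW 5,544,761

JPY 658,000 × 0.01023 = AUD 6,731.34
AUD 6,731.34 ÷ 0.001214 = KRW 5,544,761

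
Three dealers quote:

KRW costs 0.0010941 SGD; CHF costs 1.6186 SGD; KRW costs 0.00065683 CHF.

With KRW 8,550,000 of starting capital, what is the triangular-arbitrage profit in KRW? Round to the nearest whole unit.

Profit: KRW 248,945

Profitable loop is KRW → SGD → CHF → KRW:
KRW 8,550,000 × 0.0010941 = SGD 9,354.56
SGD 9,354.56 ÷ 1.6186 = CHF 5,779.41
CHF 5,779.41 ÷ 0.00065683 = KRW 8,798,945
Profit = KRW 8,798,945 − KRW 8,550,000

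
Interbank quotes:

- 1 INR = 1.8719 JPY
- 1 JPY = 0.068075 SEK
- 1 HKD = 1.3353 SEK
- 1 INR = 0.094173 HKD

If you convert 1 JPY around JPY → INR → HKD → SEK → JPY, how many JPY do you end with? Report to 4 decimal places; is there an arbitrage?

0.9868 (arbitrage exists)

Around JPY → INR → HKD → SEK → JPY: 1 ÷ 1.8719 × 0.094173 × 1.3353 ÷ 0.068075 = 0.986813
Product < 1; profitable direction is JPY → SEK → HKD → INR → JPY.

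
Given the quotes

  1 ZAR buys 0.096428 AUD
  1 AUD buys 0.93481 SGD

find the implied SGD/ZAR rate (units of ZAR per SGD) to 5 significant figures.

SGD/ZAR = 11.094

1 SGD ÷ 0.93481 = 1.06974 AUD
1.06974 AUD ÷ 0.096428 = 11.0936 ZAR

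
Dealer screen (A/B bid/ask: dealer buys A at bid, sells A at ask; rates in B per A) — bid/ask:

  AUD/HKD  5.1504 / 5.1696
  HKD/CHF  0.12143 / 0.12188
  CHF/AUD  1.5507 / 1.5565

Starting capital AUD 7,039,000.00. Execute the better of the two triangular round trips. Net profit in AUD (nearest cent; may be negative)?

Net profit: AUD 138,487.65

Best loop AUD → CHF → HKD → AUD:
AUD 7,039,000.00 ÷ 1.5565 (buy CHF at ask) = CHF 4,522,325.73
CHF 4,522,325.73 ÷ 0.12188 (buy HKD at ask) = HKD 37,104,740.16
HKD 37,104,740.16 ÷ 5.1696 (buy AUD at ask) = AUD 7,177,487.65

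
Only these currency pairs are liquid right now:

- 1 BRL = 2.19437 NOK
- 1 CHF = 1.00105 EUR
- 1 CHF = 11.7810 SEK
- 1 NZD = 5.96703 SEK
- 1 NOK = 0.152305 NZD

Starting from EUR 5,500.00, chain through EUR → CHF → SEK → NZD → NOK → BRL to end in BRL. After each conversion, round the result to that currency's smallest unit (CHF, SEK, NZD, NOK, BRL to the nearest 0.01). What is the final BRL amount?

EUR 5,500.00 ÷ 1.00105 = CHF 5,494.23
CHF 5,494.23 × 11.7810 = SEK 64,727.52
SEK 64,727.52 ÷ 5.96703 = NZD 10,847.53
NZD 10,847.53 ÷ 0.152305 = NOK 71,222.42
NOK 71,222.42 ÷ 2.19437 = BRL 32,456.89

BRL 32,456.89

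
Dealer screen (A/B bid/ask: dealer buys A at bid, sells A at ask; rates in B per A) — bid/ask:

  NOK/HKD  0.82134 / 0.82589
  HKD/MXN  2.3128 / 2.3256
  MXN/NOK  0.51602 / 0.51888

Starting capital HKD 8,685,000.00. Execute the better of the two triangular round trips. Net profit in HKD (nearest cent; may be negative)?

Net profit: HKD 29,564.03

Best loop HKD → NOK → MXN → HKD:
HKD 8,685,000.00 ÷ 0.82589 (buy NOK at ask) = NOK 10,515,928.27
NOK 10,515,928.27 ÷ 0.51888 (buy MXN at ask) = MXN 20,266,590.10
MXN 20,266,590.10 ÷ 2.3256 (buy HKD at ask) = HKD 8,714,564.03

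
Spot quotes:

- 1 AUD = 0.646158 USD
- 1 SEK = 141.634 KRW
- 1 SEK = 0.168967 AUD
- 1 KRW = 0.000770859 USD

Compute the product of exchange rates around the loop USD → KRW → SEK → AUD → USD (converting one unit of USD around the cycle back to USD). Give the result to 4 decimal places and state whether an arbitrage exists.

Around USD → KRW → SEK → AUD → USD: 1 ÷ 0.000770859 ÷ 141.634 × 0.168967 × 0.646158 = 0.999996
Product ≈ 1 (deviation 0.000%, within rounding noise).

1.0000 (no arbitrage)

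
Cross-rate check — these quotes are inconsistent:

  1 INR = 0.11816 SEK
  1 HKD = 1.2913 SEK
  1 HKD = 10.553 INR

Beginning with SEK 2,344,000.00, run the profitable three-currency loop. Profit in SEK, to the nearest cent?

Profitable loop is SEK → INR → HKD → SEK:
SEK 2,344,000.00 ÷ 0.11816 = INR 19,837,508.46
INR 19,837,508.46 ÷ 10.553 = HKD 1,879,798.02
HKD 1,879,798.02 × 1.2913 = SEK 2,427,383.18
Profit = SEK 2,427,383.18 − SEK 2,344,000.00

Profit: SEK 83,383.18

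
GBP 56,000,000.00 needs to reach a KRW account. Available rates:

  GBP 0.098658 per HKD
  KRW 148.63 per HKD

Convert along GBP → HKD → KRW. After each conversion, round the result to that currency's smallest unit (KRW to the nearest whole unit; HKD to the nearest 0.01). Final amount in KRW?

KRW 84,364,978,004

GBP 56,000,000.00 ÷ 0.098658 = HKD 567,617,425.85
HKD 567,617,425.85 × 148.63 = KRW 84,364,978,004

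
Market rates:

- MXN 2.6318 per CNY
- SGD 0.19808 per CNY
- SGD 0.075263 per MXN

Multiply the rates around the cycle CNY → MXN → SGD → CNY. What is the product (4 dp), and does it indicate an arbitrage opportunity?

1.0000 (no arbitrage)

Around CNY → MXN → SGD → CNY: 1 × 2.6318 × 0.075263 ÷ 0.19808 = 0.999986
Product ≈ 1 (deviation 0.001%, within rounding noise).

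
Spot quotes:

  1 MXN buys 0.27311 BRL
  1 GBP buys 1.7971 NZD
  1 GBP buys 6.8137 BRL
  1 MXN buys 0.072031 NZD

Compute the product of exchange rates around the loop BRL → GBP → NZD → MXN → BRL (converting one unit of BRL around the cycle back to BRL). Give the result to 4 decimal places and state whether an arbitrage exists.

1.0000 (no arbitrage)

Around BRL → GBP → NZD → MXN → BRL: 1 ÷ 6.8137 × 1.7971 ÷ 0.072031 × 0.27311 = 1.000017
Product ≈ 1 (deviation 0.002%, within rounding noise).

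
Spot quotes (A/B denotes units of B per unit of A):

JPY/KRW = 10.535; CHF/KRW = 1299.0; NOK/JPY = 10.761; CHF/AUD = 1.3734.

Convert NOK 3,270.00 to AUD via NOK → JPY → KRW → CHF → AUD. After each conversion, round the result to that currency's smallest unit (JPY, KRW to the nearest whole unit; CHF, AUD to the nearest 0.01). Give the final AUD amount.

NOK 3,270.00 × 10.761 = JPY 35,188
JPY 35,188 × 10.535 = KRW 370,706
KRW 370,706 ÷ 1299.0 = CHF 285.38
CHF 285.38 × 1.3734 = AUD 391.94

AUD 391.94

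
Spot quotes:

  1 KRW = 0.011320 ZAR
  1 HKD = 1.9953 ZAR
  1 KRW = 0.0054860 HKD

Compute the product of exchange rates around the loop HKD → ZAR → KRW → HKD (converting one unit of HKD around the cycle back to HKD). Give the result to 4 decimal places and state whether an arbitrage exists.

0.9670 (arbitrage exists)

Around HKD → ZAR → KRW → HKD: 1 × 1.9953 ÷ 0.011320 × 0.0054860 = 0.966980
Product < 1; profitable direction is HKD → KRW → ZAR → HKD.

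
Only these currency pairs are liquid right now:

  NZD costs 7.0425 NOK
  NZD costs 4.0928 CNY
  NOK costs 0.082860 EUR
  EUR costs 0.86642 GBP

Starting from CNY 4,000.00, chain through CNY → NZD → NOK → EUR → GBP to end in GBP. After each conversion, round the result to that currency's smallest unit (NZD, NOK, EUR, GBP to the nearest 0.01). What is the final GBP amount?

GBP 494.13

CNY 4,000.00 ÷ 4.0928 = NZD 977.33
NZD 977.33 × 7.0425 = NOK 6,882.85
NOK 6,882.85 × 0.082860 = EUR 570.31
EUR 570.31 × 0.86642 = GBP 494.13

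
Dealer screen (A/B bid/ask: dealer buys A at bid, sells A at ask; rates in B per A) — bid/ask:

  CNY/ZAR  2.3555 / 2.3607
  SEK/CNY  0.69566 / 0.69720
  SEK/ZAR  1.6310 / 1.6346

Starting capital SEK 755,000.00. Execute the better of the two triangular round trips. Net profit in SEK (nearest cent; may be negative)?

Net profit: SEK 1,860.08

Best loop SEK → CNY → ZAR → SEK:
SEK 755,000.00 × 0.69566 (sell SEK at bid) = CNY 525,223.30
CNY 525,223.30 × 2.3555 (sell CNY at bid) = ZAR 1,237,163.48
ZAR 1,237,163.48 ÷ 1.6346 (buy SEK at ask) = SEK 756,860.08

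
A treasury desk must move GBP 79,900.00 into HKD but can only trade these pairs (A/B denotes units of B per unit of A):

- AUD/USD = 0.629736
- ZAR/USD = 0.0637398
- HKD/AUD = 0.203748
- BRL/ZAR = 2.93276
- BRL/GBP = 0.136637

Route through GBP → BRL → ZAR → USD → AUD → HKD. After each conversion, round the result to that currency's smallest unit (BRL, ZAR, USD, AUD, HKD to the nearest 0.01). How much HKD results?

HKD 851,949.42

GBP 79,900.00 ÷ 0.136637 = BRL 584,761.08
BRL 584,761.08 × 2.93276 = ZAR 1,714,963.90
ZAR 1,714,963.90 × 0.0637398 = USD 109,311.46
USD 109,311.46 ÷ 0.629736 = AUD 173,582.99
AUD 173,582.99 ÷ 0.203748 = HKD 851,949.42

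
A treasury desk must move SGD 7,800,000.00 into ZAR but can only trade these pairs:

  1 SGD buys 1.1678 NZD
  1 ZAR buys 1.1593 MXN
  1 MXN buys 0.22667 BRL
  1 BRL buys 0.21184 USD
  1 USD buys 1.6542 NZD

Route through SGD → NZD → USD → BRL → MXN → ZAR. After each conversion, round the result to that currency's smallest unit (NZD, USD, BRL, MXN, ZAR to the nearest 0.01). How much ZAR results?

ZAR 98,918,428.58

SGD 7,800,000.00 × 1.1678 = NZD 9,108,840.00
NZD 9,108,840.00 ÷ 1.6542 = USD 5,506,492.56
USD 5,506,492.56 ÷ 0.21184 = BRL 25,993,639.35
BRL 25,993,639.35 ÷ 0.22667 = MXN 114,676,134.25
MXN 114,676,134.25 ÷ 1.1593 = ZAR 98,918,428.58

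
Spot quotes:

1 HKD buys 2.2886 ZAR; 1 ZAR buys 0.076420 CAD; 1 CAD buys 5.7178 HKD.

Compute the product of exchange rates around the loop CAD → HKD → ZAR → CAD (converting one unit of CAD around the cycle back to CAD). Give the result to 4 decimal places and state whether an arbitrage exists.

1.0000 (no arbitrage)

Around CAD → HKD → ZAR → CAD: 1 × 5.7178 × 2.2886 × 0.076420 = 1.000014
Product ≈ 1 (deviation 0.001%, within rounding noise).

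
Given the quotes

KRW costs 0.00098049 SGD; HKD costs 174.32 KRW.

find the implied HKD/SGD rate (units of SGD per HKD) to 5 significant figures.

HKD/SGD = 0.17092

1 HKD × 174.32 = 174.32 KRW
174.32 KRW × 0.00098049 = 0.170919 SGD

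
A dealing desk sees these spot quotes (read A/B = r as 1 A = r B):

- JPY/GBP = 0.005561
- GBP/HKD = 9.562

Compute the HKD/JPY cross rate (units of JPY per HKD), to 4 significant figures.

HKD/JPY = 18.81

1 HKD ÷ 9.562 = 0.104581 GBP
0.104581 GBP ÷ 0.005561 = 18.8061 JPY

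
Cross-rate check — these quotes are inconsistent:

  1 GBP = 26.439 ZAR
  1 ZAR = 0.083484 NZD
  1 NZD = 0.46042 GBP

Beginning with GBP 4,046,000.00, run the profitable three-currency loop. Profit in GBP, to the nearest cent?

Profitable loop is GBP → ZAR → NZD → GBP:
GBP 4,046,000.00 × 26.439 = ZAR 106,972,194.00
ZAR 106,972,194.00 × 0.083484 = NZD 8,930,466.64
NZD 8,930,466.64 × 0.46042 = GBP 4,111,765.45
Profit = GBP 4,111,765.45 − GBP 4,046,000.00

Profit: GBP 65,765.45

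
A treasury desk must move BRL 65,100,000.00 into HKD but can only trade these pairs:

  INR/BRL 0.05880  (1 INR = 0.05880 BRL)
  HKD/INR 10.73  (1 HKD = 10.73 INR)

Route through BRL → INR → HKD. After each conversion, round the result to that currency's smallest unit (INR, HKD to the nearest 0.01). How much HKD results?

BRL 65,100,000.00 ÷ 0.05880 = INR 1,107,142,857.14
INR 1,107,142,857.14 ÷ 10.73 = HKD 103,181,999.73

HKD 103,181,999.73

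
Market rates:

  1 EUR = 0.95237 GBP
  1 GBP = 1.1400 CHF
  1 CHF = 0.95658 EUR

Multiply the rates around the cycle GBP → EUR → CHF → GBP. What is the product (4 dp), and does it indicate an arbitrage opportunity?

0.9629 (arbitrage exists)

Around GBP → EUR → CHF → GBP: 1 ÷ 0.95237 ÷ 0.95658 ÷ 1.1400 = 0.962871
Product < 1; profitable direction is GBP → CHF → EUR → GBP.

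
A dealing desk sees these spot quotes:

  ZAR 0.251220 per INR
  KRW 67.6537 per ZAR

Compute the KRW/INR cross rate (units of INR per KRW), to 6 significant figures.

KRW/INR = 0.0588375

1 KRW ÷ 67.6537 = 0.0147812 ZAR
0.0147812 ZAR ÷ 0.251220 = 0.0588375 INR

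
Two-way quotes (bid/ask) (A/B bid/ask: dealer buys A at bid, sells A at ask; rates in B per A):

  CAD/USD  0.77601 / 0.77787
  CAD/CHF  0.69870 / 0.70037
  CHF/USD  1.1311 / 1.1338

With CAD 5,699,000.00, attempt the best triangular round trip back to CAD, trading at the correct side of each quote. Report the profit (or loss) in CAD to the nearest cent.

Best loop CAD → CHF → USD → CAD:
CAD 5,699,000.00 × 0.69870 (sell CAD at bid) = CHF 3,981,891.30
CHF 3,981,891.30 × 1.1311 (sell CHF at bid) = USD 4,503,917.25
USD 4,503,917.25 ÷ 0.77787 (buy CAD at ask) = CAD 5,790,064.21

Net profit: CAD 91,064.21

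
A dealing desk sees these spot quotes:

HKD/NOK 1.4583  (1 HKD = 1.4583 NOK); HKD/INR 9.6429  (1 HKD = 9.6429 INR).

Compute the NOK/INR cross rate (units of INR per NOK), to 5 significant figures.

NOK/INR = 6.6124

1 NOK ÷ 1.4583 = 0.68573 HKD
0.68573 HKD × 9.6429 = 6.61243 INR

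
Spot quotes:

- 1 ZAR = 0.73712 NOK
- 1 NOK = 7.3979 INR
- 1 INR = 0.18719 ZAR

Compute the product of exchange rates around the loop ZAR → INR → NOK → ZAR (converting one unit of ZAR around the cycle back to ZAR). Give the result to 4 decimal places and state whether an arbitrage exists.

Around ZAR → INR → NOK → ZAR: 1 ÷ 0.18719 ÷ 7.3979 ÷ 0.73712 = 0.979649
Product < 1; profitable direction is ZAR → NOK → INR → ZAR.

0.9796 (arbitrage exists)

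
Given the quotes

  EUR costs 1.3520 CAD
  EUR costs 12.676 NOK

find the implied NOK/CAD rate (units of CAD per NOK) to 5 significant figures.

1 NOK ÷ 12.676 = 0.0788892 EUR
0.0788892 EUR × 1.3520 = 0.106658 CAD

NOK/CAD = 0.10666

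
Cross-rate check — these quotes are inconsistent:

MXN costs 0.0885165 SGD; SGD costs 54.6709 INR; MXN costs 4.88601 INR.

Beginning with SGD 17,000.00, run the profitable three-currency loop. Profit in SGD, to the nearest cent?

Profitable loop is SGD → MXN → INR → SGD:
SGD 17,000.00 ÷ 0.0885165 = MXN 192,054.59
MXN 192,054.59 × 4.88601 = INR 938,380.64
INR 938,380.64 ÷ 54.6709 = SGD 17,164.17
Profit = SGD 17,164.17 − SGD 17,000.00

Profit: SGD 164.17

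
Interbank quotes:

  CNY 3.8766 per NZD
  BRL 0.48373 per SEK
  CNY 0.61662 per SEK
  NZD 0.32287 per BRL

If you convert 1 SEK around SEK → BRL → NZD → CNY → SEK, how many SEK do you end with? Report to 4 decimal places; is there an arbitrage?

0.9819 (arbitrage exists)

Around SEK → BRL → NZD → CNY → SEK: 1 × 0.48373 × 0.32287 × 3.8766 ÷ 0.61662 = 0.981893
Product < 1; profitable direction is SEK → CNY → NZD → BRL → SEK.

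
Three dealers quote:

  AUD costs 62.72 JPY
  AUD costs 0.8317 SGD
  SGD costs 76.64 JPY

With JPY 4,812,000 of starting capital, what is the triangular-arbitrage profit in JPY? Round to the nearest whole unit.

Profit: JPY 78,371

Profitable loop is JPY → AUD → SGD → JPY:
JPY 4,812,000 ÷ 62.72 = AUD 76,721.94
AUD 76,721.94 × 0.8317 = SGD 63,809.64
SGD 63,809.64 × 76.64 = JPY 4,890,371
Profit = JPY 4,890,371 − JPY 4,812,000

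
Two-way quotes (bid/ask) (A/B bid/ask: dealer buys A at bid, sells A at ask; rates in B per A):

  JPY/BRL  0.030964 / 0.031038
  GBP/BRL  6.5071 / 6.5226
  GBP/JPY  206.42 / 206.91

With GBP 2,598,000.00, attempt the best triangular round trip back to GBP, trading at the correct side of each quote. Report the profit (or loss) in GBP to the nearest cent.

Best loop GBP → BRL → JPY → GBP:
GBP 2,598,000.00 × 6.5071 (sell GBP at bid) = BRL 16,905,445.80
BRL 16,905,445.80 ÷ 0.031038 (buy JPY at ask) = JPY 544,669,302
JPY 544,669,302 ÷ 206.91 (buy GBP at ask) = GBP 2,632,397.19

Net profit: GBP 34,397.19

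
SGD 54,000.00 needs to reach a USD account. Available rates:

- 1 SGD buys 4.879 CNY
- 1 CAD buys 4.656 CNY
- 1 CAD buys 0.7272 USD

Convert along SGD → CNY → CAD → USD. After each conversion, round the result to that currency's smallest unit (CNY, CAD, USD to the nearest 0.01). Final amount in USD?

SGD 54,000.00 × 4.879 = CNY 263,466.00
CNY 263,466.00 ÷ 4.656 = CAD 56,586.34
CAD 56,586.34 × 0.7272 = USD 41,149.59

USD 41,149.59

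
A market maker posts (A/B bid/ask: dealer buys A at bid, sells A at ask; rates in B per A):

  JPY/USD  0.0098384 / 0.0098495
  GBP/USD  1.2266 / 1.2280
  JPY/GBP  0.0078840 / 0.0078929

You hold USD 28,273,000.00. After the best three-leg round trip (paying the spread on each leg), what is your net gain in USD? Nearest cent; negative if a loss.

Best loop USD → GBP → JPY → USD:
USD 28,273,000.00 ÷ 1.2280 (buy GBP at ask) = GBP 23,023,615.64
GBP 23,023,615.64 ÷ 0.0078929 (buy JPY at ask) = JPY 2,917,003,337
JPY 2,917,003,337 × 0.0098384 (sell JPY at bid) = USD 28,698,645.63

Net profit: USD 425,645.63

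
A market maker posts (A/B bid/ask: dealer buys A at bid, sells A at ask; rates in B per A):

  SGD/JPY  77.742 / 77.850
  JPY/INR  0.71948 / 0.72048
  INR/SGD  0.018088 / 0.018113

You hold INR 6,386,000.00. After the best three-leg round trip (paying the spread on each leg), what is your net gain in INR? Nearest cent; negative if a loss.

Net profit: INR 74,913.08

Best loop INR → SGD → JPY → INR:
INR 6,386,000.00 × 0.018088 (sell INR at bid) = SGD 115,509.97
SGD 115,509.97 × 77.742 (sell SGD at bid) = JPY 8,979,976
JPY 8,979,976 × 0.71948 (sell JPY at bid) = INR 6,460,913.08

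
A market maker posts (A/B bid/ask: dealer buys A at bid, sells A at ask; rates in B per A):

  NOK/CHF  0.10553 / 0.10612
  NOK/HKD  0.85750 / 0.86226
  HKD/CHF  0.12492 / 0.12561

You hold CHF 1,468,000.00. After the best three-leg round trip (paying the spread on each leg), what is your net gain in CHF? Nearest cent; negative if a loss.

Best loop CHF → NOK → HKD → CHF:
CHF 1,468,000.00 ÷ 0.10612 (buy NOK at ask) = NOK 13,833,396.16
NOK 13,833,396.16 × 0.85750 (sell NOK at bid) = HKD 11,862,137.20
HKD 11,862,137.20 × 0.12492 (sell HKD at bid) = CHF 1,481,818.18

Net profit: CHF 13,818.18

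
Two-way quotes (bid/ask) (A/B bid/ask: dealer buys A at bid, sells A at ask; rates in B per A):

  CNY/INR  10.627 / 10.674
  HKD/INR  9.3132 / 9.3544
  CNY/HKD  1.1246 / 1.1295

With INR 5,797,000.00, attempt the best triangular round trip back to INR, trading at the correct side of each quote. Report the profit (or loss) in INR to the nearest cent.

Best loop INR → HKD → CNY → INR:
INR 5,797,000.00 ÷ 9.3544 (buy HKD at ask) = HKD 619,708.37
HKD 619,708.37 ÷ 1.1295 (buy CNY at ask) = CNY 548,657.26
CNY 548,657.26 × 10.627 (sell CNY at bid) = INR 5,830,580.68

Net profit: INR 33,580.68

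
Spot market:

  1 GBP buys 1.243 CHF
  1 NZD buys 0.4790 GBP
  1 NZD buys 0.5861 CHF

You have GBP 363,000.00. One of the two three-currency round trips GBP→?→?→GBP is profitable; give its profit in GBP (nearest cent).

Profit: GBP 5,758.08

Profitable loop is GBP → CHF → NZD → GBP:
GBP 363,000.00 × 1.243 = CHF 451,209.00
CHF 451,209.00 ÷ 0.5861 = NZD 769,849.85
NZD 769,849.85 × 0.4790 = GBP 368,758.08
Profit = GBP 368,758.08 − GBP 363,000.00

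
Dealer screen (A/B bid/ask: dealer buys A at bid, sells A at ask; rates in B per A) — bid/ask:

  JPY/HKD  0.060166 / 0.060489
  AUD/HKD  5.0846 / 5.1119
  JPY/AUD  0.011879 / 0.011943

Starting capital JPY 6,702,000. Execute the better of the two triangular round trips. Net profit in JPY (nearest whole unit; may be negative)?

Net result: JPY -9,865 (no profitable arbitrage after spreads)

Best loop JPY → AUD → HKD → JPY:
JPY 6,702,000 × 0.011879 (sell JPY at bid) = AUD 79,613.06
AUD 79,613.06 × 5.0846 (sell AUD at bid) = HKD 404,800.55
HKD 404,800.55 ÷ 0.060489 (buy JPY at ask) = JPY 6,692,135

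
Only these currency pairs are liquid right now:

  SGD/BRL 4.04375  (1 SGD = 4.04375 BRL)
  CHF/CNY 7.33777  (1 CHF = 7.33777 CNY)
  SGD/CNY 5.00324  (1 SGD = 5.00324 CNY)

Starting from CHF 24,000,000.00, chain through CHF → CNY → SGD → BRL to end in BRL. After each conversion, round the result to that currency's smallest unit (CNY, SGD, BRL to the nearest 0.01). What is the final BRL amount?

BRL 142,333,883.34

CHF 24,000,000.00 × 7.33777 = CNY 176,106,480.00
CNY 176,106,480.00 ÷ 5.00324 = SGD 35,198,487.38
SGD 35,198,487.38 × 4.04375 = BRL 142,333,883.34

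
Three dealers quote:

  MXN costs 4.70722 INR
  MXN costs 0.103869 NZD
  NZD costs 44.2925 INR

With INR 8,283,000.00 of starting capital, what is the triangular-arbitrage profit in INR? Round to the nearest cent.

Profitable loop is INR → NZD → MXN → INR:
INR 8,283,000.00 ÷ 44.2925 = NZD 187,006.83
NZD 187,006.83 ÷ 0.103869 = MXN 1,800,410.42
MXN 1,800,410.42 × 4.70722 = INR 8,474,927.92
Profit = INR 8,474,927.92 − INR 8,283,000.00

Profit: INR 191,927.92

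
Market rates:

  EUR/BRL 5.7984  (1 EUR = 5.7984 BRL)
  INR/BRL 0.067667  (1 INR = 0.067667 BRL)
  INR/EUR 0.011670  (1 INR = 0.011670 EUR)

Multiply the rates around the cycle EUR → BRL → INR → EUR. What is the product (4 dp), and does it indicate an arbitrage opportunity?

1.0000 (no arbitrage)

Around EUR → BRL → INR → EUR: 1 × 5.7984 ÷ 0.067667 × 0.011670 = 1.000005
Product ≈ 1 (deviation 0.000%, within rounding noise).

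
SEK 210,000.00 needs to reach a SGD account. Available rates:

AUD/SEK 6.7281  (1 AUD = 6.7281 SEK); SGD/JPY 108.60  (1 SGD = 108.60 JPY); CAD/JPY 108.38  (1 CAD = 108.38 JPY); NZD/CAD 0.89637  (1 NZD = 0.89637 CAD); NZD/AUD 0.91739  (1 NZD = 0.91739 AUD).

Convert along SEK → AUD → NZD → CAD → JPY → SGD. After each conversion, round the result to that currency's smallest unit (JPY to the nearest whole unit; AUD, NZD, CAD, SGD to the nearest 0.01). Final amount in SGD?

SEK 210,000.00 ÷ 6.7281 = AUD 31,212.38
AUD 31,212.38 ÷ 0.91739 = NZD 34,023.02
NZD 34,023.02 × 0.89637 = CAD 30,497.21
CAD 30,497.21 × 108.38 = JPY 3,305,288
JPY 3,305,288 ÷ 108.60 = SGD 30,435.43

SGD 30,435.43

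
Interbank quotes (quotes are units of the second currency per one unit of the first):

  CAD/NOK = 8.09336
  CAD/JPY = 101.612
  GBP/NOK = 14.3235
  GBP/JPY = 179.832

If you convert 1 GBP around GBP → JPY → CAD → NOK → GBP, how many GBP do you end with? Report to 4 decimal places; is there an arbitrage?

Around GBP → JPY → CAD → NOK → GBP: 1 × 179.832 ÷ 101.612 × 8.09336 ÷ 14.3235 = 1.000004
Product ≈ 1 (deviation 0.000%, within rounding noise).

1.0000 (no arbitrage)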